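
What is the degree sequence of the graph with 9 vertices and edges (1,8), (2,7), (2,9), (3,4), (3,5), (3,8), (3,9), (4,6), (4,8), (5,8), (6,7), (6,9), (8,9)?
[5, 4, 4, 3, 3, 2, 2, 2, 1] (degrees: deg(1)=1, deg(2)=2, deg(3)=4, deg(4)=3, deg(5)=2, deg(6)=3, deg(7)=2, deg(8)=5, deg(9)=4)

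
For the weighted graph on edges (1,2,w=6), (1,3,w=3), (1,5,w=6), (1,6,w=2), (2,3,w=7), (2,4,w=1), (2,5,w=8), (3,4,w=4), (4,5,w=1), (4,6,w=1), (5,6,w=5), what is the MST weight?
8 (MST edges: (1,3,w=3), (1,6,w=2), (2,4,w=1), (4,5,w=1), (4,6,w=1); sum of weights 3 + 2 + 1 + 1 + 1 = 8)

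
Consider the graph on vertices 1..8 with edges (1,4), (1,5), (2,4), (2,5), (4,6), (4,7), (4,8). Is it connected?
No, it has 2 components: {1, 2, 4, 5, 6, 7, 8}, {3}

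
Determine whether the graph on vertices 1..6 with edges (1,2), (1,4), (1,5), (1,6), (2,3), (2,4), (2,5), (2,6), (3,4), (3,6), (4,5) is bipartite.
No (odd cycle of length 3: 4 -> 1 -> 2 -> 4)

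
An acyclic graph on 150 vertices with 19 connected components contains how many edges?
131 (Each of the 19 component trees on V_i vertices has V_i - 1 edges; summing gives V - C = 150 - 19 = 131)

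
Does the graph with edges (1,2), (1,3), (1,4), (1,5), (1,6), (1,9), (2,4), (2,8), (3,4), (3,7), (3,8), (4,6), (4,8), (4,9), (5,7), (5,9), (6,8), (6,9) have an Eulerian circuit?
No (2 vertices have odd degree: {2, 5}; Eulerian circuit requires 0)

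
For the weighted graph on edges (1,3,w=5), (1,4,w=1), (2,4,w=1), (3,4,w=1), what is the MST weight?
3 (MST edges: (1,4,w=1), (2,4,w=1), (3,4,w=1); sum of weights 1 + 1 + 1 = 3)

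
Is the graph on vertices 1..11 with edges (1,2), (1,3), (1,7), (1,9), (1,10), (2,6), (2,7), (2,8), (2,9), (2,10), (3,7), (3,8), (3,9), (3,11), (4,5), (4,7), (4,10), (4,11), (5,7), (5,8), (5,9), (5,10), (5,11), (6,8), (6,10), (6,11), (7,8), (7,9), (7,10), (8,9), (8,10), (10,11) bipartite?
No (odd cycle of length 3: 10 -> 1 -> 7 -> 10)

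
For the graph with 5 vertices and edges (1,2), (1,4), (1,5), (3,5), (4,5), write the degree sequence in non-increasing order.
[3, 3, 2, 1, 1] (degrees: deg(1)=3, deg(2)=1, deg(3)=1, deg(4)=2, deg(5)=3)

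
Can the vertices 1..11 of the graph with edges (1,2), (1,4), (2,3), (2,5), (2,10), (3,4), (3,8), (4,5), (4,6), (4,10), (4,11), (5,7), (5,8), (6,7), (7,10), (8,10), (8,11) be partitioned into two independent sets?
Yes. Partition: {1, 3, 5, 6, 9, 10, 11}, {2, 4, 7, 8}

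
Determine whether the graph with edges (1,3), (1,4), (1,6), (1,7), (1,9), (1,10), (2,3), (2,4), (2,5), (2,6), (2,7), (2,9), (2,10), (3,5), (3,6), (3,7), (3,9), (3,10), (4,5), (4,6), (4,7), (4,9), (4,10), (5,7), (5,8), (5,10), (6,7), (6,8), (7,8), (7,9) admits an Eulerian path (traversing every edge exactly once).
No (6 vertices have odd degree: {2, 3, 4, 8, 9, 10}; Eulerian path requires 0 or 2)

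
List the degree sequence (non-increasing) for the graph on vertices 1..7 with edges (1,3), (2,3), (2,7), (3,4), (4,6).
[3, 2, 2, 1, 1, 1, 0] (degrees: deg(1)=1, deg(2)=2, deg(3)=3, deg(4)=2, deg(5)=0, deg(6)=1, deg(7)=1)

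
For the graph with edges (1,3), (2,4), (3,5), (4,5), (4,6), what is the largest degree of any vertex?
3 (attained at vertex 4)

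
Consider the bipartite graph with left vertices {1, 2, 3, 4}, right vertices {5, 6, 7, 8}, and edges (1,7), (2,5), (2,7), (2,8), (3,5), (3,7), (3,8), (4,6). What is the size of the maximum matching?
4 (matching: (1,7), (2,8), (3,5), (4,6); upper bound min(|L|,|R|) = min(4,4) = 4)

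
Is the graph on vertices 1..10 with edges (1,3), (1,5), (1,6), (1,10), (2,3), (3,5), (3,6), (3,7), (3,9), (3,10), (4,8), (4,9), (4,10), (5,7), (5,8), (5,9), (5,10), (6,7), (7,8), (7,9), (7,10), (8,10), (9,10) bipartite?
No (odd cycle of length 3: 3 -> 1 -> 5 -> 3)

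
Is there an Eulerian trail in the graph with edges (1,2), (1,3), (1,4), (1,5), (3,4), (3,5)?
Yes (the graph is connected and exactly 2 vertices have odd degree: {2, 3}; any Eulerian path must start and end at those)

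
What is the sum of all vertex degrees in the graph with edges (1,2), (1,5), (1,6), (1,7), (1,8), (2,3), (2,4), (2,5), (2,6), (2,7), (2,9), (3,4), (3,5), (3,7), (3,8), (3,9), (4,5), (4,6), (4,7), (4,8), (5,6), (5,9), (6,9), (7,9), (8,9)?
50 (handshake: sum of degrees = 2|E| = 2 x 25 = 50)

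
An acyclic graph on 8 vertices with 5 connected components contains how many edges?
3 (Each of the 5 component trees on V_i vertices has V_i - 1 edges; summing gives V - C = 8 - 5 = 3)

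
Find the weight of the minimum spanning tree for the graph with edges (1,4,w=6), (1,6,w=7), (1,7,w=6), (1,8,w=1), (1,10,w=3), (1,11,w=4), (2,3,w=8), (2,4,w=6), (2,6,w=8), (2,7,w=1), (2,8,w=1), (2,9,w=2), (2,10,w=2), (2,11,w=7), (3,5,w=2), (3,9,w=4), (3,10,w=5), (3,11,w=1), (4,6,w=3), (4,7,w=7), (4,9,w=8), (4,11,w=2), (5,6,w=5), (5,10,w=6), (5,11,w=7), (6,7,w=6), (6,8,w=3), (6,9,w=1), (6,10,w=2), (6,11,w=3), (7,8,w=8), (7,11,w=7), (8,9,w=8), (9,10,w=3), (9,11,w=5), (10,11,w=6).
16 (MST edges: (1,8,w=1), (2,7,w=1), (2,8,w=1), (2,9,w=2), (2,10,w=2), (3,5,w=2), (3,11,w=1), (4,6,w=3), (4,11,w=2), (6,9,w=1); sum of weights 1 + 1 + 1 + 2 + 2 + 2 + 1 + 3 + 2 + 1 = 16)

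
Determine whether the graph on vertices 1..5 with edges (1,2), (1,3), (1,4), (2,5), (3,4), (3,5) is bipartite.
No (odd cycle of length 3: 3 -> 1 -> 4 -> 3)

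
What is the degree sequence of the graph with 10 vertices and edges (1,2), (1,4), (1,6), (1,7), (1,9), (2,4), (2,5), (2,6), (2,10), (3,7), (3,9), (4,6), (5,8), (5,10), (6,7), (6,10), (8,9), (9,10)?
[5, 5, 5, 4, 4, 3, 3, 3, 2, 2] (degrees: deg(1)=5, deg(2)=5, deg(3)=2, deg(4)=3, deg(5)=3, deg(6)=5, deg(7)=3, deg(8)=2, deg(9)=4, deg(10)=4)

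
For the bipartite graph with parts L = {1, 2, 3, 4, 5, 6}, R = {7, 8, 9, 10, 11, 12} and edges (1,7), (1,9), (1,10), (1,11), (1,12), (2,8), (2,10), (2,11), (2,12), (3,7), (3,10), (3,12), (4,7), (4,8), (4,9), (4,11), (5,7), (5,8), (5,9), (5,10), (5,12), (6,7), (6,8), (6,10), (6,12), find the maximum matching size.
6 (matching: (1,12), (2,11), (3,10), (4,9), (5,8), (6,7); upper bound min(|L|,|R|) = min(6,6) = 6)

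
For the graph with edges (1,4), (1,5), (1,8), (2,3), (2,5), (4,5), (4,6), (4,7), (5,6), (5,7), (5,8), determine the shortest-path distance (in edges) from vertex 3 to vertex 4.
3 (path: 3 -> 2 -> 5 -> 4, 3 edges)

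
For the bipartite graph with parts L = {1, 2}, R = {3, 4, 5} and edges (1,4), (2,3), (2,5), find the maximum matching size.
2 (matching: (1,4), (2,5); upper bound min(|L|,|R|) = min(2,3) = 2)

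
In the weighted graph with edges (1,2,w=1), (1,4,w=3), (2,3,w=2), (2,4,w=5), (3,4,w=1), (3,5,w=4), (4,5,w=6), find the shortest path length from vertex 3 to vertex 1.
3 (path: 3 -> 2 -> 1; weights 2 + 1 = 3)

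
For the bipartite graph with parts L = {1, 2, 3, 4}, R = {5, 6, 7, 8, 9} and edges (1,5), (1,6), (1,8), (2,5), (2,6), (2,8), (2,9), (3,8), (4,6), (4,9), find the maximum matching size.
4 (matching: (1,5), (2,9), (3,8), (4,6); upper bound min(|L|,|R|) = min(4,5) = 4)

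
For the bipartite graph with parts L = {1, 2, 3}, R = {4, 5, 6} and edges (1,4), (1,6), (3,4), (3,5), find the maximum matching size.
2 (matching: (1,6), (3,5); upper bound min(|L|,|R|) = min(3,3) = 3)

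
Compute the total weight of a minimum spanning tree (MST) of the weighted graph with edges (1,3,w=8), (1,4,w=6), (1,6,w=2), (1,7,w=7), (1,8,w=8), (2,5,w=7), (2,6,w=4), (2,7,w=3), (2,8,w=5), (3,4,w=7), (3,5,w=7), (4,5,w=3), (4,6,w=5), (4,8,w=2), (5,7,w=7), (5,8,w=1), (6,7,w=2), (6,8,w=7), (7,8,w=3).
20 (MST edges: (1,6,w=2), (2,7,w=3), (3,5,w=7), (4,8,w=2), (5,8,w=1), (6,7,w=2), (7,8,w=3); sum of weights 2 + 3 + 7 + 2 + 1 + 2 + 3 = 20)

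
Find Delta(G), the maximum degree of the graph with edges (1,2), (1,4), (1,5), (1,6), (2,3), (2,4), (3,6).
4 (attained at vertex 1)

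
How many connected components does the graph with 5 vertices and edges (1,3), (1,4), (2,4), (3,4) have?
2 (components: {1, 2, 3, 4}, {5})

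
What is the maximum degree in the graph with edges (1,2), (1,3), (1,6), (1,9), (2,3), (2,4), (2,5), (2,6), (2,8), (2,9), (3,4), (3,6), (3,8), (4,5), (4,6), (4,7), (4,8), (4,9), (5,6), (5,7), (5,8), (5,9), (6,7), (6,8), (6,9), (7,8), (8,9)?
8 (attained at vertex 6)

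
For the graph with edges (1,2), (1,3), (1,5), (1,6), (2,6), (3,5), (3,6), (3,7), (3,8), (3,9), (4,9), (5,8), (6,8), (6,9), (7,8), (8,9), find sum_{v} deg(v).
32 (handshake: sum of degrees = 2|E| = 2 x 16 = 32)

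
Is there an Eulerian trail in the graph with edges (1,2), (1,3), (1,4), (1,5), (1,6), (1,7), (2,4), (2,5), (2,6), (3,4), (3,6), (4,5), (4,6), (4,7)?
Yes (the graph is connected and exactly 2 vertices have odd degree: {3, 5}; any Eulerian path must start and end at those)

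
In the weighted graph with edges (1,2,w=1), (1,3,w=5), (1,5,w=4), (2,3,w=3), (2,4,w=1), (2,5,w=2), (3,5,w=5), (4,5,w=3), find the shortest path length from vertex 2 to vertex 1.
1 (path: 2 -> 1; weights 1 = 1)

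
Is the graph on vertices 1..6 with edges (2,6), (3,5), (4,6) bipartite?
Yes. Partition: {1, 2, 3, 4}, {5, 6}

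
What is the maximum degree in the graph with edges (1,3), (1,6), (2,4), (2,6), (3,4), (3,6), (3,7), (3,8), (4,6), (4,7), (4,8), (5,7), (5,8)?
5 (attained at vertices 3, 4)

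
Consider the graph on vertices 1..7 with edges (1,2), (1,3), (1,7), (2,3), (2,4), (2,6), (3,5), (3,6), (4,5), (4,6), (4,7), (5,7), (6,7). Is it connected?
Yes (BFS from 1 visits [1, 2, 3, 7, 4, 6, 5] — all 7 vertices reached)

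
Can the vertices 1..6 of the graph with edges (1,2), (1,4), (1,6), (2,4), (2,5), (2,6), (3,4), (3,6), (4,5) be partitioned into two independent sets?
No (odd cycle of length 3: 4 -> 1 -> 2 -> 4)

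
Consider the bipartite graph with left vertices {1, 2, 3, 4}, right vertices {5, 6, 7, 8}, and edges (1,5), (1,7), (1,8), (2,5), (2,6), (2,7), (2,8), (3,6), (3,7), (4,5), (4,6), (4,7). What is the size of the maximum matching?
4 (matching: (1,8), (2,7), (3,6), (4,5); upper bound min(|L|,|R|) = min(4,4) = 4)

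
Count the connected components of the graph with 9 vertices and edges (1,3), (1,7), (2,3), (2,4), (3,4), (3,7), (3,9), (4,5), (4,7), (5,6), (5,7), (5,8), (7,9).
1 (components: {1, 2, 3, 4, 5, 6, 7, 8, 9})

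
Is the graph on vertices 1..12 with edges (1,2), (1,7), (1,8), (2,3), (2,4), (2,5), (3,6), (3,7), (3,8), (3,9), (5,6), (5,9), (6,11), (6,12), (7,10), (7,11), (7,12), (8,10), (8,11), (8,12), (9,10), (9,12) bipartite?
Yes. Partition: {1, 3, 4, 5, 10, 11, 12}, {2, 6, 7, 8, 9}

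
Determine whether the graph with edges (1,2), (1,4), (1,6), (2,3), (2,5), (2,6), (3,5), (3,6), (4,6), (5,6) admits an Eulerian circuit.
No (4 vertices have odd degree: {1, 3, 5, 6}; Eulerian circuit requires 0)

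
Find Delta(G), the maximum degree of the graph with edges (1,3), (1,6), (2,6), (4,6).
3 (attained at vertex 6)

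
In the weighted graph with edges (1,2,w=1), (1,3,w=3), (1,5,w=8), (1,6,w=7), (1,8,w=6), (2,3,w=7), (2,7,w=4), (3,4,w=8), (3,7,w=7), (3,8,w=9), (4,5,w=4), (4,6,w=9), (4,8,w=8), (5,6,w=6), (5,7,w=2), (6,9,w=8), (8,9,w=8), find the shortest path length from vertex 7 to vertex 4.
6 (path: 7 -> 5 -> 4; weights 2 + 4 = 6)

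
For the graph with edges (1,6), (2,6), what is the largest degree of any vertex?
2 (attained at vertex 6)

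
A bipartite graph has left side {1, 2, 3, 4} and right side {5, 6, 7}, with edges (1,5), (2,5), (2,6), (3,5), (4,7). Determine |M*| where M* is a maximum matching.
3 (matching: (1,5), (2,6), (4,7); upper bound min(|L|,|R|) = min(4,3) = 3)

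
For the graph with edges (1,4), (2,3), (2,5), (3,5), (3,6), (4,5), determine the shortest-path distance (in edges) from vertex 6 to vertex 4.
3 (path: 6 -> 3 -> 5 -> 4, 3 edges)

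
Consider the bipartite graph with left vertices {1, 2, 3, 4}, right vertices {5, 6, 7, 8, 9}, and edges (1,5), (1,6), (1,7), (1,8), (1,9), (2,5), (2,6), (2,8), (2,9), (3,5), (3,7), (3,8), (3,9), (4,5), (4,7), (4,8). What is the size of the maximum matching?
4 (matching: (1,9), (2,6), (3,7), (4,8); upper bound min(|L|,|R|) = min(4,5) = 4)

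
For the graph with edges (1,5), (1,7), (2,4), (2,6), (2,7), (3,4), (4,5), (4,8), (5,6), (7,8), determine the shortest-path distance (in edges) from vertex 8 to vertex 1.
2 (path: 8 -> 7 -> 1, 2 edges)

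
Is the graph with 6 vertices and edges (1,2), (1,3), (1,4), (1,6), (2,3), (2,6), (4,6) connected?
No, it has 2 components: {1, 2, 3, 4, 6}, {5}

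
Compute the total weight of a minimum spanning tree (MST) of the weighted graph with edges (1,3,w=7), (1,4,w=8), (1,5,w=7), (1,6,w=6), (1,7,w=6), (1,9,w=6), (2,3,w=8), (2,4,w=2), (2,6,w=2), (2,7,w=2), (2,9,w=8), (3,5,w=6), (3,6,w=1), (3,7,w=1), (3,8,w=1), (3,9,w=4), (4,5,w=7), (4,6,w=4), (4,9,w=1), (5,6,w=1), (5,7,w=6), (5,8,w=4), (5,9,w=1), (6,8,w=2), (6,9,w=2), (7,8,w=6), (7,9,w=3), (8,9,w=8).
14 (MST edges: (1,6,w=6), (2,6,w=2), (3,6,w=1), (3,7,w=1), (3,8,w=1), (4,9,w=1), (5,6,w=1), (5,9,w=1); sum of weights 6 + 2 + 1 + 1 + 1 + 1 + 1 + 1 = 14)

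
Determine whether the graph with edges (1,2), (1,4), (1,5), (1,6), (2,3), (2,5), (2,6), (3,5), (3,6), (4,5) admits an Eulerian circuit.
No (2 vertices have odd degree: {3, 6}; Eulerian circuit requires 0)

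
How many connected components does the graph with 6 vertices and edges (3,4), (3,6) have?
4 (components: {1}, {2}, {3, 4, 6}, {5})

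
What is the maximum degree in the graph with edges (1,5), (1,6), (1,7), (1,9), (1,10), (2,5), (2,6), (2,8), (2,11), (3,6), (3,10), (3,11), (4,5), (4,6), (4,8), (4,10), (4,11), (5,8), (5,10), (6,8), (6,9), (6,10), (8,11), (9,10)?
7 (attained at vertex 6)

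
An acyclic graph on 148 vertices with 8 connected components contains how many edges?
140 (Each of the 8 component trees on V_i vertices has V_i - 1 edges; summing gives V - C = 148 - 8 = 140)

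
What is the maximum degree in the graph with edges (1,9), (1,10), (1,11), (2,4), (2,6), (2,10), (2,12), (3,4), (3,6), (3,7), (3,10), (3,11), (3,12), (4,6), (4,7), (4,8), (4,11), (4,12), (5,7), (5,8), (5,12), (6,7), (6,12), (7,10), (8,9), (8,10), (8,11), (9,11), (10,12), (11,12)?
7 (attained at vertices 4, 12)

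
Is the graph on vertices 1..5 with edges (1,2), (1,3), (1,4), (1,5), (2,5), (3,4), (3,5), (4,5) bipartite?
No (odd cycle of length 3: 4 -> 1 -> 5 -> 4)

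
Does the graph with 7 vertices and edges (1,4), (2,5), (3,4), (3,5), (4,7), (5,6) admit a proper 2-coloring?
Yes. Partition: {1, 2, 3, 6, 7}, {4, 5}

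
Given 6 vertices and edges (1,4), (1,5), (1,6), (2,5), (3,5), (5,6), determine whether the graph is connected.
Yes (BFS from 1 visits [1, 4, 5, 6, 2, 3] — all 6 vertices reached)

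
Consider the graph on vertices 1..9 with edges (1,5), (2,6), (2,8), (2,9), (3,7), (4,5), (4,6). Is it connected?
No, it has 2 components: {1, 2, 4, 5, 6, 8, 9}, {3, 7}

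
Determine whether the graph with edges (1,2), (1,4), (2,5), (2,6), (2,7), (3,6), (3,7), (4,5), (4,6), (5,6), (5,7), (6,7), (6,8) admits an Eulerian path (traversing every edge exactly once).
Yes (the graph is connected and exactly 2 vertices have odd degree: {4, 8}; any Eulerian path must start and end at those)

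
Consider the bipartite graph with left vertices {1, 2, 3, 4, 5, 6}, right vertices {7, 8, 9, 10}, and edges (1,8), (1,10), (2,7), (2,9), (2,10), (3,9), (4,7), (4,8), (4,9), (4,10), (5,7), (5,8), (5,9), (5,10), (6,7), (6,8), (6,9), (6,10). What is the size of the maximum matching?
4 (matching: (1,10), (2,9), (4,8), (5,7); upper bound min(|L|,|R|) = min(6,4) = 4)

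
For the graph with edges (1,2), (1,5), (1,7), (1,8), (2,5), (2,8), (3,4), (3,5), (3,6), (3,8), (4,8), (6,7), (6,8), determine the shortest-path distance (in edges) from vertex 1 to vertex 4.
2 (path: 1 -> 8 -> 4, 2 edges)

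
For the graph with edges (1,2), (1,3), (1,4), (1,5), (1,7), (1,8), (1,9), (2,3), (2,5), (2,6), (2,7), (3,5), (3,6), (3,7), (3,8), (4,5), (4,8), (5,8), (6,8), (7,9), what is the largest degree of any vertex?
7 (attained at vertex 1)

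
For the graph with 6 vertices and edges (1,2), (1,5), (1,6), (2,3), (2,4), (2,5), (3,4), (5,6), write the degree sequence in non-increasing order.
[4, 3, 3, 2, 2, 2] (degrees: deg(1)=3, deg(2)=4, deg(3)=2, deg(4)=2, deg(5)=3, deg(6)=2)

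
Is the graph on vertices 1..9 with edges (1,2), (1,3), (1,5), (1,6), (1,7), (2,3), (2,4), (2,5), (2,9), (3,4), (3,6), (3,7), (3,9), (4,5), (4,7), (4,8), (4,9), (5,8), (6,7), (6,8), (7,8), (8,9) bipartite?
No (odd cycle of length 3: 6 -> 1 -> 7 -> 6)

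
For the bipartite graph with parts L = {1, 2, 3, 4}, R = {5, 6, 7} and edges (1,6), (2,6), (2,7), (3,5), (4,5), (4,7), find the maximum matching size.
3 (matching: (1,6), (2,7), (3,5); upper bound min(|L|,|R|) = min(4,3) = 3)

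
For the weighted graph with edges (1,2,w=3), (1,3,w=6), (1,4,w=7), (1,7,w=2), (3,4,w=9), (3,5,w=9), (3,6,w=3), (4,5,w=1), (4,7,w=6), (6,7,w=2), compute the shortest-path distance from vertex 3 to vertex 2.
9 (path: 3 -> 1 -> 2; weights 6 + 3 = 9)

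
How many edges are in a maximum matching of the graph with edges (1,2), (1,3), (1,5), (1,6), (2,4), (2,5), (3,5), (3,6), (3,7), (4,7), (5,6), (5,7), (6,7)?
3 (matching: (1,5), (2,4), (6,7); upper bound floor(n/2) = floor(7/2) = 3)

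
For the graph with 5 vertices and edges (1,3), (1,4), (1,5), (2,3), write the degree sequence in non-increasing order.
[3, 2, 1, 1, 1] (degrees: deg(1)=3, deg(2)=1, deg(3)=2, deg(4)=1, deg(5)=1)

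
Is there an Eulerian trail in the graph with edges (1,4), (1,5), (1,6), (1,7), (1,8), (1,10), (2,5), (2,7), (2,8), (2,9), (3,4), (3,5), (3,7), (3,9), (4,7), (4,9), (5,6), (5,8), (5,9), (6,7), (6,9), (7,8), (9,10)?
Yes — and in fact it has an Eulerian circuit (the graph is connected and all 10 vertices have even degree)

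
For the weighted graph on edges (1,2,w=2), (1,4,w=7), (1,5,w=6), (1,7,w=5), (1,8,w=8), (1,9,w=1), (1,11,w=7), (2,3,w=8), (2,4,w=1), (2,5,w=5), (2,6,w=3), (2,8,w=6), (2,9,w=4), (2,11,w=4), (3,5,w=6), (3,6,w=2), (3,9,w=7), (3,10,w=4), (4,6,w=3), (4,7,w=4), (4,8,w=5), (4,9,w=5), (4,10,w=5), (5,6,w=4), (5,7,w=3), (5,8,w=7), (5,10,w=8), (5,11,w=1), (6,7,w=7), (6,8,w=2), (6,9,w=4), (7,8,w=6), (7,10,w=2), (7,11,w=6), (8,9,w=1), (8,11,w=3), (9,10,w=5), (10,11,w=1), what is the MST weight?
16 (MST edges: (1,2,w=2), (1,9,w=1), (2,4,w=1), (3,6,w=2), (5,11,w=1), (6,8,w=2), (7,10,w=2), (8,9,w=1), (8,11,w=3), (10,11,w=1); sum of weights 2 + 1 + 1 + 2 + 1 + 2 + 2 + 1 + 3 + 1 = 16)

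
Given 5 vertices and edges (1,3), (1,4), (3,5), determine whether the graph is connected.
No, it has 2 components: {1, 3, 4, 5}, {2}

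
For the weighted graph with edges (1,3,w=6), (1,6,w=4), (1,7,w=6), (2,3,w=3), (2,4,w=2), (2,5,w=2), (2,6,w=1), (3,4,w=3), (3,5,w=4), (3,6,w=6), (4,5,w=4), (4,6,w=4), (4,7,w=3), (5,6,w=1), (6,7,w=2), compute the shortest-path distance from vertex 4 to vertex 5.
4 (path: 4 -> 5; weights 4 = 4)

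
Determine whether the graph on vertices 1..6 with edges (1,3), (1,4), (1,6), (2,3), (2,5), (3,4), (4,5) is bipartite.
No (odd cycle of length 3: 4 -> 1 -> 3 -> 4)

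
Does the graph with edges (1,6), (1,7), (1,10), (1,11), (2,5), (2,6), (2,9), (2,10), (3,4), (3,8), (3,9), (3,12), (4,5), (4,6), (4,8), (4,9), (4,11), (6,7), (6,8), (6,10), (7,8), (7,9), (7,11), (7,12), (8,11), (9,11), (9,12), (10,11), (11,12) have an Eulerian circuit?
No (2 vertices have odd degree: {8, 11}; Eulerian circuit requires 0)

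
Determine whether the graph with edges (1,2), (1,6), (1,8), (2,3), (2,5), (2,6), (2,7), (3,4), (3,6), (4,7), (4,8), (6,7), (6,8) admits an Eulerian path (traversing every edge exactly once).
No (8 vertices have odd degree: {1, 2, 3, 4, 5, 6, 7, 8}; Eulerian path requires 0 or 2)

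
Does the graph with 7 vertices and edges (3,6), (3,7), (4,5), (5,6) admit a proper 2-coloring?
Yes. Partition: {1, 2, 3, 5}, {4, 6, 7}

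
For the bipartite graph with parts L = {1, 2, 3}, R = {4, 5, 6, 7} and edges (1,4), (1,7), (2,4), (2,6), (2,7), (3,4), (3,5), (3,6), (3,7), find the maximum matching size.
3 (matching: (1,7), (2,6), (3,5); upper bound min(|L|,|R|) = min(3,4) = 3)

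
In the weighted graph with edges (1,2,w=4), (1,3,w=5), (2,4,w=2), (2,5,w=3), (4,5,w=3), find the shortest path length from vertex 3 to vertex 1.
5 (path: 3 -> 1; weights 5 = 5)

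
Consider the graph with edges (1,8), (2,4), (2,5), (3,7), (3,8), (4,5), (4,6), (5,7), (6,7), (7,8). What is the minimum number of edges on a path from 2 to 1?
4 (path: 2 -> 5 -> 7 -> 8 -> 1, 4 edges)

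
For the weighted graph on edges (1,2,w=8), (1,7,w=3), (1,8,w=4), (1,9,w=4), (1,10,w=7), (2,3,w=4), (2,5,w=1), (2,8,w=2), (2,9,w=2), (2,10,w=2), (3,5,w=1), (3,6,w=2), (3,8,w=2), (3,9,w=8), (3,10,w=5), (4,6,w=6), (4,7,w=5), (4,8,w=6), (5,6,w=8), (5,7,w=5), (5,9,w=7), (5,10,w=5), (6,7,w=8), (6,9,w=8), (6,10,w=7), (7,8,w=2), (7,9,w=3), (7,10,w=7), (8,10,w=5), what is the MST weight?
20 (MST edges: (1,7,w=3), (2,5,w=1), (2,8,w=2), (2,9,w=2), (2,10,w=2), (3,5,w=1), (3,6,w=2), (4,7,w=5), (7,8,w=2); sum of weights 3 + 1 + 2 + 2 + 2 + 1 + 2 + 5 + 2 = 20)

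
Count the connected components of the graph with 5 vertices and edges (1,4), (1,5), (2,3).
2 (components: {1, 4, 5}, {2, 3})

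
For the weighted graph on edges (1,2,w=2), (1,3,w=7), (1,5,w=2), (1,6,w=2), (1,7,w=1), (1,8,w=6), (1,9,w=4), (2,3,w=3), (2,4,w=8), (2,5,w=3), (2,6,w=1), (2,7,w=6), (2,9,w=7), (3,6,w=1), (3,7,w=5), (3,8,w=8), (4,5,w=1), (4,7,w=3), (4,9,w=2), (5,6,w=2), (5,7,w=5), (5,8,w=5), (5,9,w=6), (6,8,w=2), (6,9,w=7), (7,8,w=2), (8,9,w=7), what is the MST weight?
12 (MST edges: (1,5,w=2), (1,6,w=2), (1,7,w=1), (2,6,w=1), (3,6,w=1), (4,5,w=1), (4,9,w=2), (6,8,w=2); sum of weights 2 + 2 + 1 + 1 + 1 + 1 + 2 + 2 = 12)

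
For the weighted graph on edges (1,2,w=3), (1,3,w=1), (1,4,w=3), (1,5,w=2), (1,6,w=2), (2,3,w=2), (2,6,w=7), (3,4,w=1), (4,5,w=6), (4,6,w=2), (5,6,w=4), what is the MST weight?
8 (MST edges: (1,3,w=1), (1,5,w=2), (1,6,w=2), (2,3,w=2), (3,4,w=1); sum of weights 1 + 2 + 2 + 2 + 1 = 8)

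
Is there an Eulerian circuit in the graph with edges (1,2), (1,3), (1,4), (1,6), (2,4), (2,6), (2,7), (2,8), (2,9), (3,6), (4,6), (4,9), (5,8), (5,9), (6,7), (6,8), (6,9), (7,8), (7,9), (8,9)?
No (2 vertices have odd degree: {6, 8}; Eulerian circuit requires 0)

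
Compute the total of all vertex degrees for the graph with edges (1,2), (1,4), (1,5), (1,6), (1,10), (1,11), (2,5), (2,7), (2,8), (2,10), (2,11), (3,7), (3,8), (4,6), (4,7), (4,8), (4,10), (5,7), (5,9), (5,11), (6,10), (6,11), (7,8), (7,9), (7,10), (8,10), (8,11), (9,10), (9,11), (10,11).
60 (handshake: sum of degrees = 2|E| = 2 x 30 = 60)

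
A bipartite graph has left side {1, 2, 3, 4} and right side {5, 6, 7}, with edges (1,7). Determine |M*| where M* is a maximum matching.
1 (matching: (1,7); upper bound min(|L|,|R|) = min(4,3) = 3)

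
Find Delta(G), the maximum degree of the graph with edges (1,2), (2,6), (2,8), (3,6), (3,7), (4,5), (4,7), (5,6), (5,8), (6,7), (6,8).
5 (attained at vertex 6)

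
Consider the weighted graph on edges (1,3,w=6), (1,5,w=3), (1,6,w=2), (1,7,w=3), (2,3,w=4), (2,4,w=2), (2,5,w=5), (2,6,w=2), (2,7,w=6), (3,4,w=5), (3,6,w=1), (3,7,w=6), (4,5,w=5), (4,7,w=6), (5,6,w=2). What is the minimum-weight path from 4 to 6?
4 (path: 4 -> 2 -> 6; weights 2 + 2 = 4)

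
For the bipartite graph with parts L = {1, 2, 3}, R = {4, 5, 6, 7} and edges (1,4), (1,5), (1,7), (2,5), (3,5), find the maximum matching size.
2 (matching: (1,7), (2,5); upper bound min(|L|,|R|) = min(3,4) = 3)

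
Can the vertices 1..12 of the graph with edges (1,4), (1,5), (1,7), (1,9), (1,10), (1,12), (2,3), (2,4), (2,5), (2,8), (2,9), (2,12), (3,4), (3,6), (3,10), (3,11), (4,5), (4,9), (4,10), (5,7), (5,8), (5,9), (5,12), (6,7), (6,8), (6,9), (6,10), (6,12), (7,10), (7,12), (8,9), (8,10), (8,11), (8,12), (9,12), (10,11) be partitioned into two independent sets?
No (odd cycle of length 3: 7 -> 1 -> 5 -> 7)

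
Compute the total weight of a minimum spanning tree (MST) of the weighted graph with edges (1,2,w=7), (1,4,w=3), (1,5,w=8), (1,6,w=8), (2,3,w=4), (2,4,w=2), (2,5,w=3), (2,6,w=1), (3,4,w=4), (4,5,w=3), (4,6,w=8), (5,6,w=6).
13 (MST edges: (1,4,w=3), (2,3,w=4), (2,4,w=2), (2,5,w=3), (2,6,w=1); sum of weights 3 + 4 + 2 + 3 + 1 = 13)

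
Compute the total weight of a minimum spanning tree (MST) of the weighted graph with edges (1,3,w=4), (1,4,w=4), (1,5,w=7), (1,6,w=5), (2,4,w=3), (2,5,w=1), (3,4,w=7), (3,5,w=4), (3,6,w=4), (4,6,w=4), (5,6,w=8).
16 (MST edges: (1,3,w=4), (1,4,w=4), (2,4,w=3), (2,5,w=1), (3,6,w=4); sum of weights 4 + 4 + 3 + 1 + 4 = 16)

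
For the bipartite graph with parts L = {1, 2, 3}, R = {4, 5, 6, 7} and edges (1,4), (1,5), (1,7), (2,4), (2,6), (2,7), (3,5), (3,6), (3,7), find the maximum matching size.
3 (matching: (1,7), (2,6), (3,5); upper bound min(|L|,|R|) = min(3,4) = 3)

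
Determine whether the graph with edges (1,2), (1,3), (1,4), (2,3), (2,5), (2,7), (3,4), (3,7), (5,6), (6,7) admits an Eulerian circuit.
No (2 vertices have odd degree: {1, 7}; Eulerian circuit requires 0)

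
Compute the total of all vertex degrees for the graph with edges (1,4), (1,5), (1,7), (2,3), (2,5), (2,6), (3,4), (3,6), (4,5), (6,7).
20 (handshake: sum of degrees = 2|E| = 2 x 10 = 20)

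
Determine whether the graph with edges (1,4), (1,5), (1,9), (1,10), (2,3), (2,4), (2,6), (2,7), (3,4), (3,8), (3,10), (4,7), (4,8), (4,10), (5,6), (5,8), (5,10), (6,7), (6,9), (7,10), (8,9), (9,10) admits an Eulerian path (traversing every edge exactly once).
Yes — and in fact it has an Eulerian circuit (the graph is connected and all 10 vertices have even degree)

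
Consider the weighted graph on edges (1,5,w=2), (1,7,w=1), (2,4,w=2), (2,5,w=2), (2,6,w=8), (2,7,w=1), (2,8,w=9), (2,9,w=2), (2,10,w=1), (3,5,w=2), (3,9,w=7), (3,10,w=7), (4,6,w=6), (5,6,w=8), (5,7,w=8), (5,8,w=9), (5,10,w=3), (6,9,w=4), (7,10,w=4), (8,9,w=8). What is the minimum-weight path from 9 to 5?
4 (path: 9 -> 2 -> 5; weights 2 + 2 = 4)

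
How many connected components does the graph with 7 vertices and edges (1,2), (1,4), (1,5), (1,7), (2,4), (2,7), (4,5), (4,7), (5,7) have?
3 (components: {1, 2, 4, 5, 7}, {3}, {6})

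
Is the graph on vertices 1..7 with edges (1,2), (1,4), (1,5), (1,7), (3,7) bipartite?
Yes. Partition: {1, 3, 6}, {2, 4, 5, 7}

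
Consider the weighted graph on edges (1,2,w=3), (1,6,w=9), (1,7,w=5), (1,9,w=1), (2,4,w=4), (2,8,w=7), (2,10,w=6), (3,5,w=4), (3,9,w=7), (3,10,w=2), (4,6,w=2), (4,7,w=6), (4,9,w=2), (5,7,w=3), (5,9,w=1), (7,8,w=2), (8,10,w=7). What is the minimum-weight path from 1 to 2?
3 (path: 1 -> 2; weights 3 = 3)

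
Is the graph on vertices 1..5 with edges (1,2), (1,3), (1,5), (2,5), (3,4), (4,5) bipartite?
No (odd cycle of length 3: 2 -> 1 -> 5 -> 2)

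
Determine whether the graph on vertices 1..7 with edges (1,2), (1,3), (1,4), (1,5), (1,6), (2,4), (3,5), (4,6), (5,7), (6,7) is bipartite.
No (odd cycle of length 3: 4 -> 1 -> 6 -> 4)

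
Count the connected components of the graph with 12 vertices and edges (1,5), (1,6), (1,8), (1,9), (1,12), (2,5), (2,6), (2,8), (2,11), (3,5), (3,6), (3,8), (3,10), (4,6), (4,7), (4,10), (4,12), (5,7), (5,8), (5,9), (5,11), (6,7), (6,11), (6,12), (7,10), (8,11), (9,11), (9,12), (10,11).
1 (components: {1, 2, 3, 4, 5, 6, 7, 8, 9, 10, 11, 12})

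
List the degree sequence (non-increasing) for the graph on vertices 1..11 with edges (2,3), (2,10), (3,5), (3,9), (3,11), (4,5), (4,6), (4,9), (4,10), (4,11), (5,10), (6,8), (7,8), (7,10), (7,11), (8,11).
[5, 4, 4, 4, 3, 3, 3, 2, 2, 2, 0] (degrees: deg(1)=0, deg(2)=2, deg(3)=4, deg(4)=5, deg(5)=3, deg(6)=2, deg(7)=3, deg(8)=3, deg(9)=2, deg(10)=4, deg(11)=4)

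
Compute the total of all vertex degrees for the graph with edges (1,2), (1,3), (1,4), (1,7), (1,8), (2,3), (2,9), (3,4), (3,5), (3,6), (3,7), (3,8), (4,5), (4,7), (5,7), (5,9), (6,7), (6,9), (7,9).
38 (handshake: sum of degrees = 2|E| = 2 x 19 = 38)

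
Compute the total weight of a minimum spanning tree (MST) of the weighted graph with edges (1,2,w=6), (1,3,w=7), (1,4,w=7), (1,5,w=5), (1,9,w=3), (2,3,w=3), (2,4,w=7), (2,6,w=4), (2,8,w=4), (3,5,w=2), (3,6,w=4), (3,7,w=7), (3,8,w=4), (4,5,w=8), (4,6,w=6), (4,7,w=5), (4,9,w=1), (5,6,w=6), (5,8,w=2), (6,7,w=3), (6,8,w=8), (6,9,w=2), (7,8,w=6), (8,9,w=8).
20 (MST edges: (1,9,w=3), (2,3,w=3), (2,6,w=4), (3,5,w=2), (4,9,w=1), (5,8,w=2), (6,7,w=3), (6,9,w=2); sum of weights 3 + 3 + 4 + 2 + 1 + 2 + 3 + 2 = 20)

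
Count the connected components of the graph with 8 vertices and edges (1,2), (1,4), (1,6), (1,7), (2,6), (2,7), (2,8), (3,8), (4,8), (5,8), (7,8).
1 (components: {1, 2, 3, 4, 5, 6, 7, 8})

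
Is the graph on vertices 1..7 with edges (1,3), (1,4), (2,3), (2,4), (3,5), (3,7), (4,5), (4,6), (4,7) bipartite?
Yes. Partition: {1, 2, 5, 6, 7}, {3, 4}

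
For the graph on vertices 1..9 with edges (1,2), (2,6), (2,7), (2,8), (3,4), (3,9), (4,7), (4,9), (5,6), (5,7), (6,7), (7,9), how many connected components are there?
1 (components: {1, 2, 3, 4, 5, 6, 7, 8, 9})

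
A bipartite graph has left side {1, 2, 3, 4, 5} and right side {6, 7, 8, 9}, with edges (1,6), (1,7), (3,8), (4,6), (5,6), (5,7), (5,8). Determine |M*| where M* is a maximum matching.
3 (matching: (1,7), (3,8), (4,6); upper bound min(|L|,|R|) = min(5,4) = 4)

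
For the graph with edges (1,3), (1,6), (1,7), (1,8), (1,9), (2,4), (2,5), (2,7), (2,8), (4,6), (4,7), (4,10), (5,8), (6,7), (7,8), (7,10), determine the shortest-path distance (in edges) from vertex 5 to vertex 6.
3 (path: 5 -> 8 -> 1 -> 6, 3 edges)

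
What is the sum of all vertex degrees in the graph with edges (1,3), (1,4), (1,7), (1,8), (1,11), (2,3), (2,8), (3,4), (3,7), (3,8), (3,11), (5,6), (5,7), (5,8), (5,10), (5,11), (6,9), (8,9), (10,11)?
38 (handshake: sum of degrees = 2|E| = 2 x 19 = 38)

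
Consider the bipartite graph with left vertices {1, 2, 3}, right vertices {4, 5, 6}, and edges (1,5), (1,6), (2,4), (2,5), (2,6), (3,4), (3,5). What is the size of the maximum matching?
3 (matching: (1,6), (2,5), (3,4); upper bound min(|L|,|R|) = min(3,3) = 3)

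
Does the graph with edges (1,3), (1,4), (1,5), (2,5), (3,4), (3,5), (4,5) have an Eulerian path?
No (4 vertices have odd degree: {1, 2, 3, 4}; Eulerian path requires 0 or 2)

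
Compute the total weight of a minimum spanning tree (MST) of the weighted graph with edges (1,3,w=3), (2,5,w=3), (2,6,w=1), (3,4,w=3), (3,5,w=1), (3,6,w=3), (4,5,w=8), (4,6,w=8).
11 (MST edges: (1,3,w=3), (2,5,w=3), (2,6,w=1), (3,4,w=3), (3,5,w=1); sum of weights 3 + 3 + 1 + 3 + 1 = 11)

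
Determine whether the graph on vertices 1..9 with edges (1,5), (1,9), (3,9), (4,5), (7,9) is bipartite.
Yes. Partition: {1, 2, 3, 4, 6, 7, 8}, {5, 9}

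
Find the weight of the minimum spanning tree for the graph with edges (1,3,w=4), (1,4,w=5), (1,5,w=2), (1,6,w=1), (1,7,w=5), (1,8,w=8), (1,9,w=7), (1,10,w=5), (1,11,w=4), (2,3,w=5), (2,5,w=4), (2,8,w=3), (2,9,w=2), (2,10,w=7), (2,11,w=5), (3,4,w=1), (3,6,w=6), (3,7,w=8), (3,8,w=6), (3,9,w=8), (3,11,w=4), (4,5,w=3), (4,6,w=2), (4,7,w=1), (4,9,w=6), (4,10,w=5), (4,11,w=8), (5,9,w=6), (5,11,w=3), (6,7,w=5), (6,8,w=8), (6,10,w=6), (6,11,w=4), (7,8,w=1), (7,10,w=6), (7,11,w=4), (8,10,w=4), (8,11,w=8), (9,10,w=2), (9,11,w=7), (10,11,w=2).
17 (MST edges: (1,5,w=2), (1,6,w=1), (2,8,w=3), (2,9,w=2), (3,4,w=1), (4,6,w=2), (4,7,w=1), (7,8,w=1), (9,10,w=2), (10,11,w=2); sum of weights 2 + 1 + 3 + 2 + 1 + 2 + 1 + 1 + 2 + 2 = 17)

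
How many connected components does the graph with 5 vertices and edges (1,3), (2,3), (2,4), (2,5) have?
1 (components: {1, 2, 3, 4, 5})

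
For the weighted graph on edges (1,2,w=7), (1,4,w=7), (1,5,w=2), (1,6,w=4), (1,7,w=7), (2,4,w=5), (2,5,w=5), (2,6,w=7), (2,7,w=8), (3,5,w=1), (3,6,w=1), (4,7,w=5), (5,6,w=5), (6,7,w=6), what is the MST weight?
19 (MST edges: (1,5,w=2), (2,4,w=5), (2,5,w=5), (3,5,w=1), (3,6,w=1), (4,7,w=5); sum of weights 2 + 5 + 5 + 1 + 1 + 5 = 19)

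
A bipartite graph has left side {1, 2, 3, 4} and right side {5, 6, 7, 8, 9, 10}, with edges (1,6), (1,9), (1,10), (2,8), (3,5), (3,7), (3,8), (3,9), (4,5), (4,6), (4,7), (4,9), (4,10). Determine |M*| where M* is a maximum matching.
4 (matching: (1,10), (2,8), (3,9), (4,7); upper bound min(|L|,|R|) = min(4,6) = 4)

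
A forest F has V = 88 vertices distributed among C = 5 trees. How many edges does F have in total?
83 (Each of the 5 component trees on V_i vertices has V_i - 1 edges; summing gives V - C = 88 - 5 = 83)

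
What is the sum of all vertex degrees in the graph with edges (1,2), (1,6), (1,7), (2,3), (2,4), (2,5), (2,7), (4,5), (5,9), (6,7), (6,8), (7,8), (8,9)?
26 (handshake: sum of degrees = 2|E| = 2 x 13 = 26)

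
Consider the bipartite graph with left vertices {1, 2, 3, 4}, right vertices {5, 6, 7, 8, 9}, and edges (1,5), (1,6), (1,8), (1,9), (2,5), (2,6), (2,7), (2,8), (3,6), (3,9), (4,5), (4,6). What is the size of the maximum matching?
4 (matching: (1,8), (2,7), (3,9), (4,6); upper bound min(|L|,|R|) = min(4,5) = 4)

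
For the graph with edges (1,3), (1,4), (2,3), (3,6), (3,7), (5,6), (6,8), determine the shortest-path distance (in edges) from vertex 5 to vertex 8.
2 (path: 5 -> 6 -> 8, 2 edges)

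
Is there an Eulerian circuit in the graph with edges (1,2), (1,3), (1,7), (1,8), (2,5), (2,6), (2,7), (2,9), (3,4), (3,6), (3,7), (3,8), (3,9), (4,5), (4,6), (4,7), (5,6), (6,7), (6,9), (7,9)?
No (2 vertices have odd degree: {2, 5}; Eulerian circuit requires 0)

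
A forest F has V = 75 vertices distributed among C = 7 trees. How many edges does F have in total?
68 (Each of the 7 component trees on V_i vertices has V_i - 1 edges; summing gives V - C = 75 - 7 = 68)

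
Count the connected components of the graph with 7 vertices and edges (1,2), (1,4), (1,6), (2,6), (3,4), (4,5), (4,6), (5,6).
2 (components: {1, 2, 3, 4, 5, 6}, {7})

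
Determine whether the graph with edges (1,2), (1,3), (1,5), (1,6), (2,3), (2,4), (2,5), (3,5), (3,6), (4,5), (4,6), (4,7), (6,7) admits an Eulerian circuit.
Yes (the graph is connected and all 7 vertices have even degree)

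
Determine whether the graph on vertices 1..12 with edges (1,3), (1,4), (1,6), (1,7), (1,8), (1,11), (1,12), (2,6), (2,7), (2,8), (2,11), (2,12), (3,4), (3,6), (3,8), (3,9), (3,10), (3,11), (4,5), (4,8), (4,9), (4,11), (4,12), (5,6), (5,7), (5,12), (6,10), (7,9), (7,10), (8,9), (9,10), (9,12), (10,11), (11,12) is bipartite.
No (odd cycle of length 3: 12 -> 1 -> 4 -> 12)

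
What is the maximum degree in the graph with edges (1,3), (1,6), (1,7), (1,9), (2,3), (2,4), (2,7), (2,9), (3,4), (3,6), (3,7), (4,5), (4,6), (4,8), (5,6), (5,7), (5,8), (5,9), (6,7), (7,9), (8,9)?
6 (attained at vertex 7)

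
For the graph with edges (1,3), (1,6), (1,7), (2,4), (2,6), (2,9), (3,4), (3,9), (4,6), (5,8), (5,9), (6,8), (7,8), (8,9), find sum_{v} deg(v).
28 (handshake: sum of degrees = 2|E| = 2 x 14 = 28)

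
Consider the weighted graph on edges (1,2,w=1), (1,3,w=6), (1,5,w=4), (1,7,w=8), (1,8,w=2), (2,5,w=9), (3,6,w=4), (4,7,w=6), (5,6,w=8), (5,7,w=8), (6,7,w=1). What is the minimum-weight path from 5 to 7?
8 (path: 5 -> 7; weights 8 = 8)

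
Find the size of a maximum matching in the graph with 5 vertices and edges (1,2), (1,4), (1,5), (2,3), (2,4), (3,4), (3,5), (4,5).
2 (matching: (2,3), (4,5); upper bound floor(n/2) = floor(5/2) = 2)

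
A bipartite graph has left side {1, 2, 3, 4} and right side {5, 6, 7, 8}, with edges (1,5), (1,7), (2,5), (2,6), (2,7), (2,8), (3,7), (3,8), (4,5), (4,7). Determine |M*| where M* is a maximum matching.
4 (matching: (1,7), (2,6), (3,8), (4,5); upper bound min(|L|,|R|) = min(4,4) = 4)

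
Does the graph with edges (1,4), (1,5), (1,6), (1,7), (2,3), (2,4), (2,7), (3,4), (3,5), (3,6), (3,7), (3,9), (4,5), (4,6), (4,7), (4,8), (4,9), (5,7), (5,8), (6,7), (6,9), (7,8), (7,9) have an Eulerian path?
No (4 vertices have odd degree: {2, 5, 6, 8}; Eulerian path requires 0 or 2)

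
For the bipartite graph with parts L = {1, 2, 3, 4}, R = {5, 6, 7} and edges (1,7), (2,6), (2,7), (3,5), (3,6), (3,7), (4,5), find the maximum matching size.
3 (matching: (1,7), (2,6), (3,5); upper bound min(|L|,|R|) = min(4,3) = 3)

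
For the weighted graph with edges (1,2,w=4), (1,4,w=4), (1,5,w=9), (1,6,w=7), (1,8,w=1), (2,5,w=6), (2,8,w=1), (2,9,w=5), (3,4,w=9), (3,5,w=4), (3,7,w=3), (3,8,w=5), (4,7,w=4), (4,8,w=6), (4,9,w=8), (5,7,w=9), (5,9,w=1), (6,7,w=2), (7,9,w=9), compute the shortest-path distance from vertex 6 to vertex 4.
6 (path: 6 -> 7 -> 4; weights 2 + 4 = 6)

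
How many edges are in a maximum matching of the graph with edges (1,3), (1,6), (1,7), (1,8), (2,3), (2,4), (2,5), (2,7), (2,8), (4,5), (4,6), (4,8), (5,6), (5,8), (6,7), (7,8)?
4 (matching: (1,3), (2,8), (4,5), (6,7); upper bound floor(n/2) = floor(8/2) = 4)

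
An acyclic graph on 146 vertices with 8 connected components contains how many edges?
138 (Each of the 8 component trees on V_i vertices has V_i - 1 edges; summing gives V - C = 146 - 8 = 138)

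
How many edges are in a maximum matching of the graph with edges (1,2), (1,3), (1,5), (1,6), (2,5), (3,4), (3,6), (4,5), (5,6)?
3 (matching: (1,2), (3,4), (5,6); upper bound floor(n/2) = floor(6/2) = 3)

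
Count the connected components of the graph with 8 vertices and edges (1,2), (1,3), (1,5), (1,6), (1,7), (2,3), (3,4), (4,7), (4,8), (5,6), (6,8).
1 (components: {1, 2, 3, 4, 5, 6, 7, 8})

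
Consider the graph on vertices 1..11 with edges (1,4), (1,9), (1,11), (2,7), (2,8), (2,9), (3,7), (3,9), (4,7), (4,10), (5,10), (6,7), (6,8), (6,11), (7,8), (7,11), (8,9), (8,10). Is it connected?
Yes (BFS from 1 visits [1, 4, 9, 11, 7, 10, 2, 3, 8, 6, 5] — all 11 vertices reached)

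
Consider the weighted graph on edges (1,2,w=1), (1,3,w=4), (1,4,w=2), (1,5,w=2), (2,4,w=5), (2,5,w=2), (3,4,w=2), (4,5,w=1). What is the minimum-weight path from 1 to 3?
4 (path: 1 -> 3; weights 4 = 4)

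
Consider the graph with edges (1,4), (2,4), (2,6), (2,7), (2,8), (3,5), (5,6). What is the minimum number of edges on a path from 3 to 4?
4 (path: 3 -> 5 -> 6 -> 2 -> 4, 4 edges)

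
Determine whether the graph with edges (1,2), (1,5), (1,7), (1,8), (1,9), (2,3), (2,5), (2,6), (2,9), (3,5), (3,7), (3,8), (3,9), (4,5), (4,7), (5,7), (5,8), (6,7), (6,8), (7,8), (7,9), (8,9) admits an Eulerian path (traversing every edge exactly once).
No (6 vertices have odd degree: {1, 2, 3, 6, 7, 9}; Eulerian path requires 0 or 2)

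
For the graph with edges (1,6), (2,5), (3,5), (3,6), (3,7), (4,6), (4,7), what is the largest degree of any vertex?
3 (attained at vertices 3, 6)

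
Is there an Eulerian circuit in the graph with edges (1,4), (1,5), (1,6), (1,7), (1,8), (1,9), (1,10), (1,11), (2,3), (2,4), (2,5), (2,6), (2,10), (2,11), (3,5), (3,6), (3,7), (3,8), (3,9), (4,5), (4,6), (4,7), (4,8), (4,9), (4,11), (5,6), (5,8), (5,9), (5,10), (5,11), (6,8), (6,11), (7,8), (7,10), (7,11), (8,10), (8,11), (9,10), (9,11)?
No (2 vertices have odd degree: {5, 6}; Eulerian circuit requires 0)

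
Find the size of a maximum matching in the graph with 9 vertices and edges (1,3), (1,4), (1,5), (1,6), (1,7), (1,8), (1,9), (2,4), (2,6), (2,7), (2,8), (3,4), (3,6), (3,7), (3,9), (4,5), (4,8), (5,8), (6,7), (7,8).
4 (matching: (1,9), (3,6), (4,5), (7,8); upper bound floor(n/2) = floor(9/2) = 4)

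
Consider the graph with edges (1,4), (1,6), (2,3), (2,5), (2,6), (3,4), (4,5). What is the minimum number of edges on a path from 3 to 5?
2 (path: 3 -> 2 -> 5, 2 edges)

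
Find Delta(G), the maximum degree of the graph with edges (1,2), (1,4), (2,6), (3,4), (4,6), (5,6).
3 (attained at vertices 4, 6)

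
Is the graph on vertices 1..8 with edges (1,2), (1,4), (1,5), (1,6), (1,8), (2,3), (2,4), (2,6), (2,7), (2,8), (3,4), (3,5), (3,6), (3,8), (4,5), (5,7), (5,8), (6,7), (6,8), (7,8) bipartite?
No (odd cycle of length 3: 6 -> 1 -> 8 -> 6)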